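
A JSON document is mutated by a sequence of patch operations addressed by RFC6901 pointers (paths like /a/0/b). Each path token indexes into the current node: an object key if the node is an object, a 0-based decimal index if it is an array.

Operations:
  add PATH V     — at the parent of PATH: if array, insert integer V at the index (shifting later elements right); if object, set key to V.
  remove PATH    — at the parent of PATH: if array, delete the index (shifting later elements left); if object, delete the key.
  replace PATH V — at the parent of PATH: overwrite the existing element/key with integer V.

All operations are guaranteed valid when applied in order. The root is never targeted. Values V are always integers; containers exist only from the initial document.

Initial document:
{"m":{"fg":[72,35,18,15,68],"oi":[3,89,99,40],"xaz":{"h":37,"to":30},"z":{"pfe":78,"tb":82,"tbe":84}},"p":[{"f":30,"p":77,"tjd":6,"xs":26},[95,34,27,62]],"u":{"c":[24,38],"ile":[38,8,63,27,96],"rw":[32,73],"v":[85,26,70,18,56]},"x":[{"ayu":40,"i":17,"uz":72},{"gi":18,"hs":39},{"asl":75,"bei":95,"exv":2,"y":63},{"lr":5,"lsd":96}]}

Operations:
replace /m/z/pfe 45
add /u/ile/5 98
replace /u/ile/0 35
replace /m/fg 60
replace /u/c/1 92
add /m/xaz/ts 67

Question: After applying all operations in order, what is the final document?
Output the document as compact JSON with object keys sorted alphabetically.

Answer: {"m":{"fg":60,"oi":[3,89,99,40],"xaz":{"h":37,"to":30,"ts":67},"z":{"pfe":45,"tb":82,"tbe":84}},"p":[{"f":30,"p":77,"tjd":6,"xs":26},[95,34,27,62]],"u":{"c":[24,92],"ile":[35,8,63,27,96,98],"rw":[32,73],"v":[85,26,70,18,56]},"x":[{"ayu":40,"i":17,"uz":72},{"gi":18,"hs":39},{"asl":75,"bei":95,"exv":2,"y":63},{"lr":5,"lsd":96}]}

Derivation:
After op 1 (replace /m/z/pfe 45): {"m":{"fg":[72,35,18,15,68],"oi":[3,89,99,40],"xaz":{"h":37,"to":30},"z":{"pfe":45,"tb":82,"tbe":84}},"p":[{"f":30,"p":77,"tjd":6,"xs":26},[95,34,27,62]],"u":{"c":[24,38],"ile":[38,8,63,27,96],"rw":[32,73],"v":[85,26,70,18,56]},"x":[{"ayu":40,"i":17,"uz":72},{"gi":18,"hs":39},{"asl":75,"bei":95,"exv":2,"y":63},{"lr":5,"lsd":96}]}
After op 2 (add /u/ile/5 98): {"m":{"fg":[72,35,18,15,68],"oi":[3,89,99,40],"xaz":{"h":37,"to":30},"z":{"pfe":45,"tb":82,"tbe":84}},"p":[{"f":30,"p":77,"tjd":6,"xs":26},[95,34,27,62]],"u":{"c":[24,38],"ile":[38,8,63,27,96,98],"rw":[32,73],"v":[85,26,70,18,56]},"x":[{"ayu":40,"i":17,"uz":72},{"gi":18,"hs":39},{"asl":75,"bei":95,"exv":2,"y":63},{"lr":5,"lsd":96}]}
After op 3 (replace /u/ile/0 35): {"m":{"fg":[72,35,18,15,68],"oi":[3,89,99,40],"xaz":{"h":37,"to":30},"z":{"pfe":45,"tb":82,"tbe":84}},"p":[{"f":30,"p":77,"tjd":6,"xs":26},[95,34,27,62]],"u":{"c":[24,38],"ile":[35,8,63,27,96,98],"rw":[32,73],"v":[85,26,70,18,56]},"x":[{"ayu":40,"i":17,"uz":72},{"gi":18,"hs":39},{"asl":75,"bei":95,"exv":2,"y":63},{"lr":5,"lsd":96}]}
After op 4 (replace /m/fg 60): {"m":{"fg":60,"oi":[3,89,99,40],"xaz":{"h":37,"to":30},"z":{"pfe":45,"tb":82,"tbe":84}},"p":[{"f":30,"p":77,"tjd":6,"xs":26},[95,34,27,62]],"u":{"c":[24,38],"ile":[35,8,63,27,96,98],"rw":[32,73],"v":[85,26,70,18,56]},"x":[{"ayu":40,"i":17,"uz":72},{"gi":18,"hs":39},{"asl":75,"bei":95,"exv":2,"y":63},{"lr":5,"lsd":96}]}
After op 5 (replace /u/c/1 92): {"m":{"fg":60,"oi":[3,89,99,40],"xaz":{"h":37,"to":30},"z":{"pfe":45,"tb":82,"tbe":84}},"p":[{"f":30,"p":77,"tjd":6,"xs":26},[95,34,27,62]],"u":{"c":[24,92],"ile":[35,8,63,27,96,98],"rw":[32,73],"v":[85,26,70,18,56]},"x":[{"ayu":40,"i":17,"uz":72},{"gi":18,"hs":39},{"asl":75,"bei":95,"exv":2,"y":63},{"lr":5,"lsd":96}]}
After op 6 (add /m/xaz/ts 67): {"m":{"fg":60,"oi":[3,89,99,40],"xaz":{"h":37,"to":30,"ts":67},"z":{"pfe":45,"tb":82,"tbe":84}},"p":[{"f":30,"p":77,"tjd":6,"xs":26},[95,34,27,62]],"u":{"c":[24,92],"ile":[35,8,63,27,96,98],"rw":[32,73],"v":[85,26,70,18,56]},"x":[{"ayu":40,"i":17,"uz":72},{"gi":18,"hs":39},{"asl":75,"bei":95,"exv":2,"y":63},{"lr":5,"lsd":96}]}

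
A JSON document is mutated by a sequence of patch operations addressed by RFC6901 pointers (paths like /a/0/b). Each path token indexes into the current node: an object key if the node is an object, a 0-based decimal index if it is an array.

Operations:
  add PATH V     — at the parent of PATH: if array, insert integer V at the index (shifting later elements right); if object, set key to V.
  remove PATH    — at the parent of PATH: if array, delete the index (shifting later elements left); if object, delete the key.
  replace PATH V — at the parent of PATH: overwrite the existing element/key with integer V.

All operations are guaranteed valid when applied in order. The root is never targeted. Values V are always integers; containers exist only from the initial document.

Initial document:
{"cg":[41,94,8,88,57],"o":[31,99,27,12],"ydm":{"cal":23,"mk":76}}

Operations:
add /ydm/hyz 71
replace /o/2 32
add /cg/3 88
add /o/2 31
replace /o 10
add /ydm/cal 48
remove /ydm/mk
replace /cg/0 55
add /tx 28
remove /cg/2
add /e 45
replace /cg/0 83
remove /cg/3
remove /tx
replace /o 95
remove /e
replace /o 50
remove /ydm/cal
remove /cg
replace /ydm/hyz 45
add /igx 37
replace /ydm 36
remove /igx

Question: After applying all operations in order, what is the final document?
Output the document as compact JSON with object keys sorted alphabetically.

After op 1 (add /ydm/hyz 71): {"cg":[41,94,8,88,57],"o":[31,99,27,12],"ydm":{"cal":23,"hyz":71,"mk":76}}
After op 2 (replace /o/2 32): {"cg":[41,94,8,88,57],"o":[31,99,32,12],"ydm":{"cal":23,"hyz":71,"mk":76}}
After op 3 (add /cg/3 88): {"cg":[41,94,8,88,88,57],"o":[31,99,32,12],"ydm":{"cal":23,"hyz":71,"mk":76}}
After op 4 (add /o/2 31): {"cg":[41,94,8,88,88,57],"o":[31,99,31,32,12],"ydm":{"cal":23,"hyz":71,"mk":76}}
After op 5 (replace /o 10): {"cg":[41,94,8,88,88,57],"o":10,"ydm":{"cal":23,"hyz":71,"mk":76}}
After op 6 (add /ydm/cal 48): {"cg":[41,94,8,88,88,57],"o":10,"ydm":{"cal":48,"hyz":71,"mk":76}}
After op 7 (remove /ydm/mk): {"cg":[41,94,8,88,88,57],"o":10,"ydm":{"cal":48,"hyz":71}}
After op 8 (replace /cg/0 55): {"cg":[55,94,8,88,88,57],"o":10,"ydm":{"cal":48,"hyz":71}}
After op 9 (add /tx 28): {"cg":[55,94,8,88,88,57],"o":10,"tx":28,"ydm":{"cal":48,"hyz":71}}
After op 10 (remove /cg/2): {"cg":[55,94,88,88,57],"o":10,"tx":28,"ydm":{"cal":48,"hyz":71}}
After op 11 (add /e 45): {"cg":[55,94,88,88,57],"e":45,"o":10,"tx":28,"ydm":{"cal":48,"hyz":71}}
After op 12 (replace /cg/0 83): {"cg":[83,94,88,88,57],"e":45,"o":10,"tx":28,"ydm":{"cal":48,"hyz":71}}
After op 13 (remove /cg/3): {"cg":[83,94,88,57],"e":45,"o":10,"tx":28,"ydm":{"cal":48,"hyz":71}}
After op 14 (remove /tx): {"cg":[83,94,88,57],"e":45,"o":10,"ydm":{"cal":48,"hyz":71}}
After op 15 (replace /o 95): {"cg":[83,94,88,57],"e":45,"o":95,"ydm":{"cal":48,"hyz":71}}
After op 16 (remove /e): {"cg":[83,94,88,57],"o":95,"ydm":{"cal":48,"hyz":71}}
After op 17 (replace /o 50): {"cg":[83,94,88,57],"o":50,"ydm":{"cal":48,"hyz":71}}
After op 18 (remove /ydm/cal): {"cg":[83,94,88,57],"o":50,"ydm":{"hyz":71}}
After op 19 (remove /cg): {"o":50,"ydm":{"hyz":71}}
After op 20 (replace /ydm/hyz 45): {"o":50,"ydm":{"hyz":45}}
After op 21 (add /igx 37): {"igx":37,"o":50,"ydm":{"hyz":45}}
After op 22 (replace /ydm 36): {"igx":37,"o":50,"ydm":36}
After op 23 (remove /igx): {"o":50,"ydm":36}

Answer: {"o":50,"ydm":36}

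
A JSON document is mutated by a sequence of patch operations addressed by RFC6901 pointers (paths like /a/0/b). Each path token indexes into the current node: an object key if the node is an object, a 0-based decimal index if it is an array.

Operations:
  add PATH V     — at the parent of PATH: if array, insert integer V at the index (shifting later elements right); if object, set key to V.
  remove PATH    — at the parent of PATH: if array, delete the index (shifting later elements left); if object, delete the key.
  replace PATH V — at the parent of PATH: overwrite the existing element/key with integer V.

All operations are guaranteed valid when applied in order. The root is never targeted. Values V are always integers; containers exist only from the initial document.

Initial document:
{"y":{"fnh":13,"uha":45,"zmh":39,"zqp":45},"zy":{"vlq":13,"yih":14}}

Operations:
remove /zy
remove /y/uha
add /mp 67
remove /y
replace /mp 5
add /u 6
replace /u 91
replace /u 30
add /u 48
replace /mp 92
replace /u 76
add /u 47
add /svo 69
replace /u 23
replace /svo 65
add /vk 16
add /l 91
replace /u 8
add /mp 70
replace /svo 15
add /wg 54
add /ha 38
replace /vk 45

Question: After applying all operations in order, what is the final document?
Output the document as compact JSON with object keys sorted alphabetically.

After op 1 (remove /zy): {"y":{"fnh":13,"uha":45,"zmh":39,"zqp":45}}
After op 2 (remove /y/uha): {"y":{"fnh":13,"zmh":39,"zqp":45}}
After op 3 (add /mp 67): {"mp":67,"y":{"fnh":13,"zmh":39,"zqp":45}}
After op 4 (remove /y): {"mp":67}
After op 5 (replace /mp 5): {"mp":5}
After op 6 (add /u 6): {"mp":5,"u":6}
After op 7 (replace /u 91): {"mp":5,"u":91}
After op 8 (replace /u 30): {"mp":5,"u":30}
After op 9 (add /u 48): {"mp":5,"u":48}
After op 10 (replace /mp 92): {"mp":92,"u":48}
After op 11 (replace /u 76): {"mp":92,"u":76}
After op 12 (add /u 47): {"mp":92,"u":47}
After op 13 (add /svo 69): {"mp":92,"svo":69,"u":47}
After op 14 (replace /u 23): {"mp":92,"svo":69,"u":23}
After op 15 (replace /svo 65): {"mp":92,"svo":65,"u":23}
After op 16 (add /vk 16): {"mp":92,"svo":65,"u":23,"vk":16}
After op 17 (add /l 91): {"l":91,"mp":92,"svo":65,"u":23,"vk":16}
After op 18 (replace /u 8): {"l":91,"mp":92,"svo":65,"u":8,"vk":16}
After op 19 (add /mp 70): {"l":91,"mp":70,"svo":65,"u":8,"vk":16}
After op 20 (replace /svo 15): {"l":91,"mp":70,"svo":15,"u":8,"vk":16}
After op 21 (add /wg 54): {"l":91,"mp":70,"svo":15,"u":8,"vk":16,"wg":54}
After op 22 (add /ha 38): {"ha":38,"l":91,"mp":70,"svo":15,"u":8,"vk":16,"wg":54}
After op 23 (replace /vk 45): {"ha":38,"l":91,"mp":70,"svo":15,"u":8,"vk":45,"wg":54}

Answer: {"ha":38,"l":91,"mp":70,"svo":15,"u":8,"vk":45,"wg":54}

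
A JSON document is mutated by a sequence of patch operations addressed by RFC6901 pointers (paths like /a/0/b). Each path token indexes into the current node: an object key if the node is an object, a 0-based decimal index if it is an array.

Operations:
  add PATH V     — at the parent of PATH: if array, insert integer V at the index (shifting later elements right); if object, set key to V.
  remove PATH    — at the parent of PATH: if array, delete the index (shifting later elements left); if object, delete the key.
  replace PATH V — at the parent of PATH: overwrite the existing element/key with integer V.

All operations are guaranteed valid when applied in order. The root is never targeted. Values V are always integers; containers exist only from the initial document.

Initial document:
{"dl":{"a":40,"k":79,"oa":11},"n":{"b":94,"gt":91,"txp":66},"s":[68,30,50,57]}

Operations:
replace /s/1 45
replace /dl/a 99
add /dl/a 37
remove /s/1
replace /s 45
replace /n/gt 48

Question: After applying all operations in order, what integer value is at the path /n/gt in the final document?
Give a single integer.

Answer: 48

Derivation:
After op 1 (replace /s/1 45): {"dl":{"a":40,"k":79,"oa":11},"n":{"b":94,"gt":91,"txp":66},"s":[68,45,50,57]}
After op 2 (replace /dl/a 99): {"dl":{"a":99,"k":79,"oa":11},"n":{"b":94,"gt":91,"txp":66},"s":[68,45,50,57]}
After op 3 (add /dl/a 37): {"dl":{"a":37,"k":79,"oa":11},"n":{"b":94,"gt":91,"txp":66},"s":[68,45,50,57]}
After op 4 (remove /s/1): {"dl":{"a":37,"k":79,"oa":11},"n":{"b":94,"gt":91,"txp":66},"s":[68,50,57]}
After op 5 (replace /s 45): {"dl":{"a":37,"k":79,"oa":11},"n":{"b":94,"gt":91,"txp":66},"s":45}
After op 6 (replace /n/gt 48): {"dl":{"a":37,"k":79,"oa":11},"n":{"b":94,"gt":48,"txp":66},"s":45}
Value at /n/gt: 48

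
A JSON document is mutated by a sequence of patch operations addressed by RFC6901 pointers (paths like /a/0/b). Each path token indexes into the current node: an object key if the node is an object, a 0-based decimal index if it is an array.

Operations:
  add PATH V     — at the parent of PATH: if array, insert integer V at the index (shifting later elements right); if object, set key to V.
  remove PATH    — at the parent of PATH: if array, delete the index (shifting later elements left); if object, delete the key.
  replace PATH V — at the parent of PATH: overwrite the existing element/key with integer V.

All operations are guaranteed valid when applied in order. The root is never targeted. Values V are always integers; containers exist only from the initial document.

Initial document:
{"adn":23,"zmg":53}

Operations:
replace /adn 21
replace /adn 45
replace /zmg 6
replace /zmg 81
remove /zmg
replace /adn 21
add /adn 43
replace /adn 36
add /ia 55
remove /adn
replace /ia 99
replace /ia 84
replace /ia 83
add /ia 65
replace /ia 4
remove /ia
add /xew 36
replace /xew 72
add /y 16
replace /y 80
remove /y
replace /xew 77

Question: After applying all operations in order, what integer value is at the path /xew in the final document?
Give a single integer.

Answer: 77

Derivation:
After op 1 (replace /adn 21): {"adn":21,"zmg":53}
After op 2 (replace /adn 45): {"adn":45,"zmg":53}
After op 3 (replace /zmg 6): {"adn":45,"zmg":6}
After op 4 (replace /zmg 81): {"adn":45,"zmg":81}
After op 5 (remove /zmg): {"adn":45}
After op 6 (replace /adn 21): {"adn":21}
After op 7 (add /adn 43): {"adn":43}
After op 8 (replace /adn 36): {"adn":36}
After op 9 (add /ia 55): {"adn":36,"ia":55}
After op 10 (remove /adn): {"ia":55}
After op 11 (replace /ia 99): {"ia":99}
After op 12 (replace /ia 84): {"ia":84}
After op 13 (replace /ia 83): {"ia":83}
After op 14 (add /ia 65): {"ia":65}
After op 15 (replace /ia 4): {"ia":4}
After op 16 (remove /ia): {}
After op 17 (add /xew 36): {"xew":36}
After op 18 (replace /xew 72): {"xew":72}
After op 19 (add /y 16): {"xew":72,"y":16}
After op 20 (replace /y 80): {"xew":72,"y":80}
After op 21 (remove /y): {"xew":72}
After op 22 (replace /xew 77): {"xew":77}
Value at /xew: 77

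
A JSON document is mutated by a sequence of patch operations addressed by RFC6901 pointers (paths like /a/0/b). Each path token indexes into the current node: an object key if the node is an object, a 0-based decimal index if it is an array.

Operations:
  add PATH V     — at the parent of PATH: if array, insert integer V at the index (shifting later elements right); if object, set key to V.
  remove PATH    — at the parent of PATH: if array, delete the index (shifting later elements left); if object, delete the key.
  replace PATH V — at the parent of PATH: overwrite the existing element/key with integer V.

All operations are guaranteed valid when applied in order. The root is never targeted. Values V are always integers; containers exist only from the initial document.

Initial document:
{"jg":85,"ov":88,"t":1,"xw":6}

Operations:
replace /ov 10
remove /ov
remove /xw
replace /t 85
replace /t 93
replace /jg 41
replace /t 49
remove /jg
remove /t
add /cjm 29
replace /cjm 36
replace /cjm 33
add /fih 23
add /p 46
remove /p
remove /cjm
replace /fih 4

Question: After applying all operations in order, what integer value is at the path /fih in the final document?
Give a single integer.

Answer: 4

Derivation:
After op 1 (replace /ov 10): {"jg":85,"ov":10,"t":1,"xw":6}
After op 2 (remove /ov): {"jg":85,"t":1,"xw":6}
After op 3 (remove /xw): {"jg":85,"t":1}
After op 4 (replace /t 85): {"jg":85,"t":85}
After op 5 (replace /t 93): {"jg":85,"t":93}
After op 6 (replace /jg 41): {"jg":41,"t":93}
After op 7 (replace /t 49): {"jg":41,"t":49}
After op 8 (remove /jg): {"t":49}
After op 9 (remove /t): {}
After op 10 (add /cjm 29): {"cjm":29}
After op 11 (replace /cjm 36): {"cjm":36}
After op 12 (replace /cjm 33): {"cjm":33}
After op 13 (add /fih 23): {"cjm":33,"fih":23}
After op 14 (add /p 46): {"cjm":33,"fih":23,"p":46}
After op 15 (remove /p): {"cjm":33,"fih":23}
After op 16 (remove /cjm): {"fih":23}
After op 17 (replace /fih 4): {"fih":4}
Value at /fih: 4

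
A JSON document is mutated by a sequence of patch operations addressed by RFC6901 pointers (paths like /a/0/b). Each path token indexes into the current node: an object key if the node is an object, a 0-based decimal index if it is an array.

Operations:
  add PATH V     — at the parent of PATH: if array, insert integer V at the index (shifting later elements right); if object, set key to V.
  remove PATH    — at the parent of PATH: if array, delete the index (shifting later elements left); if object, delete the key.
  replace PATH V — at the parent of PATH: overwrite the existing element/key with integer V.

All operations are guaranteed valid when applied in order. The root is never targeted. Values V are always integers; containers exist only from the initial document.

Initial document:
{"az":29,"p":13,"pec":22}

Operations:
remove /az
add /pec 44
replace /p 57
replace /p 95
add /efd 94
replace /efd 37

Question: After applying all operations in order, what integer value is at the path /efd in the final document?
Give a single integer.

Answer: 37

Derivation:
After op 1 (remove /az): {"p":13,"pec":22}
After op 2 (add /pec 44): {"p":13,"pec":44}
After op 3 (replace /p 57): {"p":57,"pec":44}
After op 4 (replace /p 95): {"p":95,"pec":44}
After op 5 (add /efd 94): {"efd":94,"p":95,"pec":44}
After op 6 (replace /efd 37): {"efd":37,"p":95,"pec":44}
Value at /efd: 37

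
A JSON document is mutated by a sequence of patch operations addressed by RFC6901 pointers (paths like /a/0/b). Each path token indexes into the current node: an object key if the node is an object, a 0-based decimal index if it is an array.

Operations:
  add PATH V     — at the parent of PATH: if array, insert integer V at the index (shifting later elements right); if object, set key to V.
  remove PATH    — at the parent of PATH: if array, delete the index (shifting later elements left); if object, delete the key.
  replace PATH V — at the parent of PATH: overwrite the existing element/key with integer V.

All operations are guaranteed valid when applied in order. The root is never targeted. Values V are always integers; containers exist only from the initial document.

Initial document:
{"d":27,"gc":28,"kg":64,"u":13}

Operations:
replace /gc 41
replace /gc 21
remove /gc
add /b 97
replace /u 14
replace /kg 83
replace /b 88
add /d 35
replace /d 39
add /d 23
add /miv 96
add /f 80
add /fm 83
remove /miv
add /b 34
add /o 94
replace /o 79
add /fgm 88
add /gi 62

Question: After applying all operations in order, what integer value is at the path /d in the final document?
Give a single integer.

After op 1 (replace /gc 41): {"d":27,"gc":41,"kg":64,"u":13}
After op 2 (replace /gc 21): {"d":27,"gc":21,"kg":64,"u":13}
After op 3 (remove /gc): {"d":27,"kg":64,"u":13}
After op 4 (add /b 97): {"b":97,"d":27,"kg":64,"u":13}
After op 5 (replace /u 14): {"b":97,"d":27,"kg":64,"u":14}
After op 6 (replace /kg 83): {"b":97,"d":27,"kg":83,"u":14}
After op 7 (replace /b 88): {"b":88,"d":27,"kg":83,"u":14}
After op 8 (add /d 35): {"b":88,"d":35,"kg":83,"u":14}
After op 9 (replace /d 39): {"b":88,"d":39,"kg":83,"u":14}
After op 10 (add /d 23): {"b":88,"d":23,"kg":83,"u":14}
After op 11 (add /miv 96): {"b":88,"d":23,"kg":83,"miv":96,"u":14}
After op 12 (add /f 80): {"b":88,"d":23,"f":80,"kg":83,"miv":96,"u":14}
After op 13 (add /fm 83): {"b":88,"d":23,"f":80,"fm":83,"kg":83,"miv":96,"u":14}
After op 14 (remove /miv): {"b":88,"d":23,"f":80,"fm":83,"kg":83,"u":14}
After op 15 (add /b 34): {"b":34,"d":23,"f":80,"fm":83,"kg":83,"u":14}
After op 16 (add /o 94): {"b":34,"d":23,"f":80,"fm":83,"kg":83,"o":94,"u":14}
After op 17 (replace /o 79): {"b":34,"d":23,"f":80,"fm":83,"kg":83,"o":79,"u":14}
After op 18 (add /fgm 88): {"b":34,"d":23,"f":80,"fgm":88,"fm":83,"kg":83,"o":79,"u":14}
After op 19 (add /gi 62): {"b":34,"d":23,"f":80,"fgm":88,"fm":83,"gi":62,"kg":83,"o":79,"u":14}
Value at /d: 23

Answer: 23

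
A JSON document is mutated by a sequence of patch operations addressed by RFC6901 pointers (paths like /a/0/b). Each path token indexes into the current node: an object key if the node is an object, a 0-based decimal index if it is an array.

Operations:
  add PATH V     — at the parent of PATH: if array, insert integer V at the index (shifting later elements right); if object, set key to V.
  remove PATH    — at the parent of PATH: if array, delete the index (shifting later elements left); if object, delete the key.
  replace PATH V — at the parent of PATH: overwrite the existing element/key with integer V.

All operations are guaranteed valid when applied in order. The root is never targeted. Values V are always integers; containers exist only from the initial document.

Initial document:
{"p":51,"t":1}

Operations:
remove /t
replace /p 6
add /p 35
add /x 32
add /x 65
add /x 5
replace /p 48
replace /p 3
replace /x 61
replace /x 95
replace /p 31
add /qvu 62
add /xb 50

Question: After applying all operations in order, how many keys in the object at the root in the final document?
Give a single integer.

After op 1 (remove /t): {"p":51}
After op 2 (replace /p 6): {"p":6}
After op 3 (add /p 35): {"p":35}
After op 4 (add /x 32): {"p":35,"x":32}
After op 5 (add /x 65): {"p":35,"x":65}
After op 6 (add /x 5): {"p":35,"x":5}
After op 7 (replace /p 48): {"p":48,"x":5}
After op 8 (replace /p 3): {"p":3,"x":5}
After op 9 (replace /x 61): {"p":3,"x":61}
After op 10 (replace /x 95): {"p":3,"x":95}
After op 11 (replace /p 31): {"p":31,"x":95}
After op 12 (add /qvu 62): {"p":31,"qvu":62,"x":95}
After op 13 (add /xb 50): {"p":31,"qvu":62,"x":95,"xb":50}
Size at the root: 4

Answer: 4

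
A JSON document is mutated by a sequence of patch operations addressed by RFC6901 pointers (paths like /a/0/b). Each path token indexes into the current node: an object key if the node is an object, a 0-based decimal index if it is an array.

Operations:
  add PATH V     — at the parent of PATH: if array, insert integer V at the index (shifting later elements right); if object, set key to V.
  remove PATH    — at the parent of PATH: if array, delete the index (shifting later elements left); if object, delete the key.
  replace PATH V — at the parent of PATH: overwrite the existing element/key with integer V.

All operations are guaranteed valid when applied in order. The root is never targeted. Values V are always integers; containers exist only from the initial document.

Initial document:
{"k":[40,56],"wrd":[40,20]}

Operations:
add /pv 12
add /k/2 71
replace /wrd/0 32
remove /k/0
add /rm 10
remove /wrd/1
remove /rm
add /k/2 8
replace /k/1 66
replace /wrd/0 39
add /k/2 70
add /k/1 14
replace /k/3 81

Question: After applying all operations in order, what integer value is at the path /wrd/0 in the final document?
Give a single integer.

After op 1 (add /pv 12): {"k":[40,56],"pv":12,"wrd":[40,20]}
After op 2 (add /k/2 71): {"k":[40,56,71],"pv":12,"wrd":[40,20]}
After op 3 (replace /wrd/0 32): {"k":[40,56,71],"pv":12,"wrd":[32,20]}
After op 4 (remove /k/0): {"k":[56,71],"pv":12,"wrd":[32,20]}
After op 5 (add /rm 10): {"k":[56,71],"pv":12,"rm":10,"wrd":[32,20]}
After op 6 (remove /wrd/1): {"k":[56,71],"pv":12,"rm":10,"wrd":[32]}
After op 7 (remove /rm): {"k":[56,71],"pv":12,"wrd":[32]}
After op 8 (add /k/2 8): {"k":[56,71,8],"pv":12,"wrd":[32]}
After op 9 (replace /k/1 66): {"k":[56,66,8],"pv":12,"wrd":[32]}
After op 10 (replace /wrd/0 39): {"k":[56,66,8],"pv":12,"wrd":[39]}
After op 11 (add /k/2 70): {"k":[56,66,70,8],"pv":12,"wrd":[39]}
After op 12 (add /k/1 14): {"k":[56,14,66,70,8],"pv":12,"wrd":[39]}
After op 13 (replace /k/3 81): {"k":[56,14,66,81,8],"pv":12,"wrd":[39]}
Value at /wrd/0: 39

Answer: 39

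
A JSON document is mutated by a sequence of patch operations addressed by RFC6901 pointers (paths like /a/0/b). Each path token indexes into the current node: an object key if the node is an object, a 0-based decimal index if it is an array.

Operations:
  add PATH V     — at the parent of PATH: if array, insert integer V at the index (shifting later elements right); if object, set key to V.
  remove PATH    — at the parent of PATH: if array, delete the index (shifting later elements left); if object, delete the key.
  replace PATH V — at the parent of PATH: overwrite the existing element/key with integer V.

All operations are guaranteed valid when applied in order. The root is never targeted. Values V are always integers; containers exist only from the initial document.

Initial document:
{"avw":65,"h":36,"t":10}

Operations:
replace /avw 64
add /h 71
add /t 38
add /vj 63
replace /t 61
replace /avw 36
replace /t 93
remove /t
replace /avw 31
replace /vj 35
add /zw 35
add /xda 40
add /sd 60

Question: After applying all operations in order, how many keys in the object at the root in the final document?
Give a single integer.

Answer: 6

Derivation:
After op 1 (replace /avw 64): {"avw":64,"h":36,"t":10}
After op 2 (add /h 71): {"avw":64,"h":71,"t":10}
After op 3 (add /t 38): {"avw":64,"h":71,"t":38}
After op 4 (add /vj 63): {"avw":64,"h":71,"t":38,"vj":63}
After op 5 (replace /t 61): {"avw":64,"h":71,"t":61,"vj":63}
After op 6 (replace /avw 36): {"avw":36,"h":71,"t":61,"vj":63}
After op 7 (replace /t 93): {"avw":36,"h":71,"t":93,"vj":63}
After op 8 (remove /t): {"avw":36,"h":71,"vj":63}
After op 9 (replace /avw 31): {"avw":31,"h":71,"vj":63}
After op 10 (replace /vj 35): {"avw":31,"h":71,"vj":35}
After op 11 (add /zw 35): {"avw":31,"h":71,"vj":35,"zw":35}
After op 12 (add /xda 40): {"avw":31,"h":71,"vj":35,"xda":40,"zw":35}
After op 13 (add /sd 60): {"avw":31,"h":71,"sd":60,"vj":35,"xda":40,"zw":35}
Size at the root: 6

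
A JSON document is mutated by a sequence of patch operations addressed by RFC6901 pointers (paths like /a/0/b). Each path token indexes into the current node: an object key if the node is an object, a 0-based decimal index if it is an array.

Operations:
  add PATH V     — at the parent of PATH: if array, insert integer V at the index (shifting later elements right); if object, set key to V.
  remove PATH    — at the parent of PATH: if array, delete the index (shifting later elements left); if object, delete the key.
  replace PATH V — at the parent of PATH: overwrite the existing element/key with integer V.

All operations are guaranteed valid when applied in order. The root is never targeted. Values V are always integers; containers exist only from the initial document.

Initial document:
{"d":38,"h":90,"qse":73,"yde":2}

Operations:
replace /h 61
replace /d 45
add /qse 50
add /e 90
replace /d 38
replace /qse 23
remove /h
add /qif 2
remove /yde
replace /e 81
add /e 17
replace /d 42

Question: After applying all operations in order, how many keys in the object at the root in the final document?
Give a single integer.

Answer: 4

Derivation:
After op 1 (replace /h 61): {"d":38,"h":61,"qse":73,"yde":2}
After op 2 (replace /d 45): {"d":45,"h":61,"qse":73,"yde":2}
After op 3 (add /qse 50): {"d":45,"h":61,"qse":50,"yde":2}
After op 4 (add /e 90): {"d":45,"e":90,"h":61,"qse":50,"yde":2}
After op 5 (replace /d 38): {"d":38,"e":90,"h":61,"qse":50,"yde":2}
After op 6 (replace /qse 23): {"d":38,"e":90,"h":61,"qse":23,"yde":2}
After op 7 (remove /h): {"d":38,"e":90,"qse":23,"yde":2}
After op 8 (add /qif 2): {"d":38,"e":90,"qif":2,"qse":23,"yde":2}
After op 9 (remove /yde): {"d":38,"e":90,"qif":2,"qse":23}
After op 10 (replace /e 81): {"d":38,"e":81,"qif":2,"qse":23}
After op 11 (add /e 17): {"d":38,"e":17,"qif":2,"qse":23}
After op 12 (replace /d 42): {"d":42,"e":17,"qif":2,"qse":23}
Size at the root: 4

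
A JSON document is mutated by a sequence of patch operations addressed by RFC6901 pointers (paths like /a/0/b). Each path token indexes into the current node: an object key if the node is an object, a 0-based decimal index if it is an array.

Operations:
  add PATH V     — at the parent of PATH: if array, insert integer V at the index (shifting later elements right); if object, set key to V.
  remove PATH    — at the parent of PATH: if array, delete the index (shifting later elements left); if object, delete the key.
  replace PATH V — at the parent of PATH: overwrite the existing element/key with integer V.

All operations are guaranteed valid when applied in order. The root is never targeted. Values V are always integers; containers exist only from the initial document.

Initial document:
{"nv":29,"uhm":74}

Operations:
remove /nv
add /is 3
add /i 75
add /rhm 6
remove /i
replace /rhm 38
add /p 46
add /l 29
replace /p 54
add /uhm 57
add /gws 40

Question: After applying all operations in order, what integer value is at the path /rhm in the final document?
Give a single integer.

After op 1 (remove /nv): {"uhm":74}
After op 2 (add /is 3): {"is":3,"uhm":74}
After op 3 (add /i 75): {"i":75,"is":3,"uhm":74}
After op 4 (add /rhm 6): {"i":75,"is":3,"rhm":6,"uhm":74}
After op 5 (remove /i): {"is":3,"rhm":6,"uhm":74}
After op 6 (replace /rhm 38): {"is":3,"rhm":38,"uhm":74}
After op 7 (add /p 46): {"is":3,"p":46,"rhm":38,"uhm":74}
After op 8 (add /l 29): {"is":3,"l":29,"p":46,"rhm":38,"uhm":74}
After op 9 (replace /p 54): {"is":3,"l":29,"p":54,"rhm":38,"uhm":74}
After op 10 (add /uhm 57): {"is":3,"l":29,"p":54,"rhm":38,"uhm":57}
After op 11 (add /gws 40): {"gws":40,"is":3,"l":29,"p":54,"rhm":38,"uhm":57}
Value at /rhm: 38

Answer: 38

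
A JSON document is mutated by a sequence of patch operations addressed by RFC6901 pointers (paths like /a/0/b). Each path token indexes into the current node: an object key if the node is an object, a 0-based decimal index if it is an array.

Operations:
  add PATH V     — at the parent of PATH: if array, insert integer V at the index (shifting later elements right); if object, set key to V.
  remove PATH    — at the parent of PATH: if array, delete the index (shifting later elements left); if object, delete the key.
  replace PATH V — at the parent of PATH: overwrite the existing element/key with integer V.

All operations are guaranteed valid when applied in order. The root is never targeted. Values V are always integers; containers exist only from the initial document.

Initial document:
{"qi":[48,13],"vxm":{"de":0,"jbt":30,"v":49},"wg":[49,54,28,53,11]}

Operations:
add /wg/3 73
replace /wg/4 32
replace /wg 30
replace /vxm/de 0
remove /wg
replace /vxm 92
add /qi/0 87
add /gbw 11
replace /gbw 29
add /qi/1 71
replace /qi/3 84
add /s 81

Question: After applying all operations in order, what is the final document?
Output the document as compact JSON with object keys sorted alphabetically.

After op 1 (add /wg/3 73): {"qi":[48,13],"vxm":{"de":0,"jbt":30,"v":49},"wg":[49,54,28,73,53,11]}
After op 2 (replace /wg/4 32): {"qi":[48,13],"vxm":{"de":0,"jbt":30,"v":49},"wg":[49,54,28,73,32,11]}
After op 3 (replace /wg 30): {"qi":[48,13],"vxm":{"de":0,"jbt":30,"v":49},"wg":30}
After op 4 (replace /vxm/de 0): {"qi":[48,13],"vxm":{"de":0,"jbt":30,"v":49},"wg":30}
After op 5 (remove /wg): {"qi":[48,13],"vxm":{"de":0,"jbt":30,"v":49}}
After op 6 (replace /vxm 92): {"qi":[48,13],"vxm":92}
After op 7 (add /qi/0 87): {"qi":[87,48,13],"vxm":92}
After op 8 (add /gbw 11): {"gbw":11,"qi":[87,48,13],"vxm":92}
After op 9 (replace /gbw 29): {"gbw":29,"qi":[87,48,13],"vxm":92}
After op 10 (add /qi/1 71): {"gbw":29,"qi":[87,71,48,13],"vxm":92}
After op 11 (replace /qi/3 84): {"gbw":29,"qi":[87,71,48,84],"vxm":92}
After op 12 (add /s 81): {"gbw":29,"qi":[87,71,48,84],"s":81,"vxm":92}

Answer: {"gbw":29,"qi":[87,71,48,84],"s":81,"vxm":92}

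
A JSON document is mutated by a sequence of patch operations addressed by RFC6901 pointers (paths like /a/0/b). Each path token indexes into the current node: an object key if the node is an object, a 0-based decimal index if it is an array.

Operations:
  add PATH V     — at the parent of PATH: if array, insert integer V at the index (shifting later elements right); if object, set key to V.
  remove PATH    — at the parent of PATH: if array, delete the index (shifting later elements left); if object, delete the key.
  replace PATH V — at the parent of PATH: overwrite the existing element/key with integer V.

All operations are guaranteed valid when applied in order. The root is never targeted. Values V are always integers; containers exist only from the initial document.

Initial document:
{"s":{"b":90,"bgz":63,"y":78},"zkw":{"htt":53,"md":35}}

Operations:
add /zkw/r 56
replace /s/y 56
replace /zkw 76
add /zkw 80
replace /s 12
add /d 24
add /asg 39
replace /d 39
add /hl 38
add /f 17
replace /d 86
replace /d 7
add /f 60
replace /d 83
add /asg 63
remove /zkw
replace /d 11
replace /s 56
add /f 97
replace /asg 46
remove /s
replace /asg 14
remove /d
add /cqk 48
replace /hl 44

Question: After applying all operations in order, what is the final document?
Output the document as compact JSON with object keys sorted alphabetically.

Answer: {"asg":14,"cqk":48,"f":97,"hl":44}

Derivation:
After op 1 (add /zkw/r 56): {"s":{"b":90,"bgz":63,"y":78},"zkw":{"htt":53,"md":35,"r":56}}
After op 2 (replace /s/y 56): {"s":{"b":90,"bgz":63,"y":56},"zkw":{"htt":53,"md":35,"r":56}}
After op 3 (replace /zkw 76): {"s":{"b":90,"bgz":63,"y":56},"zkw":76}
After op 4 (add /zkw 80): {"s":{"b":90,"bgz":63,"y":56},"zkw":80}
After op 5 (replace /s 12): {"s":12,"zkw":80}
After op 6 (add /d 24): {"d":24,"s":12,"zkw":80}
After op 7 (add /asg 39): {"asg":39,"d":24,"s":12,"zkw":80}
After op 8 (replace /d 39): {"asg":39,"d":39,"s":12,"zkw":80}
After op 9 (add /hl 38): {"asg":39,"d":39,"hl":38,"s":12,"zkw":80}
After op 10 (add /f 17): {"asg":39,"d":39,"f":17,"hl":38,"s":12,"zkw":80}
After op 11 (replace /d 86): {"asg":39,"d":86,"f":17,"hl":38,"s":12,"zkw":80}
After op 12 (replace /d 7): {"asg":39,"d":7,"f":17,"hl":38,"s":12,"zkw":80}
After op 13 (add /f 60): {"asg":39,"d":7,"f":60,"hl":38,"s":12,"zkw":80}
After op 14 (replace /d 83): {"asg":39,"d":83,"f":60,"hl":38,"s":12,"zkw":80}
After op 15 (add /asg 63): {"asg":63,"d":83,"f":60,"hl":38,"s":12,"zkw":80}
After op 16 (remove /zkw): {"asg":63,"d":83,"f":60,"hl":38,"s":12}
After op 17 (replace /d 11): {"asg":63,"d":11,"f":60,"hl":38,"s":12}
After op 18 (replace /s 56): {"asg":63,"d":11,"f":60,"hl":38,"s":56}
After op 19 (add /f 97): {"asg":63,"d":11,"f":97,"hl":38,"s":56}
After op 20 (replace /asg 46): {"asg":46,"d":11,"f":97,"hl":38,"s":56}
After op 21 (remove /s): {"asg":46,"d":11,"f":97,"hl":38}
After op 22 (replace /asg 14): {"asg":14,"d":11,"f":97,"hl":38}
After op 23 (remove /d): {"asg":14,"f":97,"hl":38}
After op 24 (add /cqk 48): {"asg":14,"cqk":48,"f":97,"hl":38}
After op 25 (replace /hl 44): {"asg":14,"cqk":48,"f":97,"hl":44}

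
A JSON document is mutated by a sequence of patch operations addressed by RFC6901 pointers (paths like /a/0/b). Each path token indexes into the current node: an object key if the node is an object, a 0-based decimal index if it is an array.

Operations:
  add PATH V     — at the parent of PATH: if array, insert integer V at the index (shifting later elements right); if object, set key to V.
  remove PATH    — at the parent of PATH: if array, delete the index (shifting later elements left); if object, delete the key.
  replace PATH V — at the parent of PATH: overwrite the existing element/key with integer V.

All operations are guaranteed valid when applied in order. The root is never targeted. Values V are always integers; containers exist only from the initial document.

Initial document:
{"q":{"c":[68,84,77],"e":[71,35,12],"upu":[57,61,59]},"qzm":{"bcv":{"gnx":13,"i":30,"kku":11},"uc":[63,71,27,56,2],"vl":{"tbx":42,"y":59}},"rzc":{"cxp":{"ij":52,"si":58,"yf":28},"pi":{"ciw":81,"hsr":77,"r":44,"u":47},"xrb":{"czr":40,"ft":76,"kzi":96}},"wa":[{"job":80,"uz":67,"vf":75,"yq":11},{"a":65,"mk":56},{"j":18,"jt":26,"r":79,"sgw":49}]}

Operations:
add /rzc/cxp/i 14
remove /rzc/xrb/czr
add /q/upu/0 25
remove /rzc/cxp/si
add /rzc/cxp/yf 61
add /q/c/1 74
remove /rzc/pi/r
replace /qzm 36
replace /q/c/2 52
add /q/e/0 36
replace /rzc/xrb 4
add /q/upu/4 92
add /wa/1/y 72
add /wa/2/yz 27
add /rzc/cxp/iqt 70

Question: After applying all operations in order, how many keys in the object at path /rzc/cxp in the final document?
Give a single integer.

After op 1 (add /rzc/cxp/i 14): {"q":{"c":[68,84,77],"e":[71,35,12],"upu":[57,61,59]},"qzm":{"bcv":{"gnx":13,"i":30,"kku":11},"uc":[63,71,27,56,2],"vl":{"tbx":42,"y":59}},"rzc":{"cxp":{"i":14,"ij":52,"si":58,"yf":28},"pi":{"ciw":81,"hsr":77,"r":44,"u":47},"xrb":{"czr":40,"ft":76,"kzi":96}},"wa":[{"job":80,"uz":67,"vf":75,"yq":11},{"a":65,"mk":56},{"j":18,"jt":26,"r":79,"sgw":49}]}
After op 2 (remove /rzc/xrb/czr): {"q":{"c":[68,84,77],"e":[71,35,12],"upu":[57,61,59]},"qzm":{"bcv":{"gnx":13,"i":30,"kku":11},"uc":[63,71,27,56,2],"vl":{"tbx":42,"y":59}},"rzc":{"cxp":{"i":14,"ij":52,"si":58,"yf":28},"pi":{"ciw":81,"hsr":77,"r":44,"u":47},"xrb":{"ft":76,"kzi":96}},"wa":[{"job":80,"uz":67,"vf":75,"yq":11},{"a":65,"mk":56},{"j":18,"jt":26,"r":79,"sgw":49}]}
After op 3 (add /q/upu/0 25): {"q":{"c":[68,84,77],"e":[71,35,12],"upu":[25,57,61,59]},"qzm":{"bcv":{"gnx":13,"i":30,"kku":11},"uc":[63,71,27,56,2],"vl":{"tbx":42,"y":59}},"rzc":{"cxp":{"i":14,"ij":52,"si":58,"yf":28},"pi":{"ciw":81,"hsr":77,"r":44,"u":47},"xrb":{"ft":76,"kzi":96}},"wa":[{"job":80,"uz":67,"vf":75,"yq":11},{"a":65,"mk":56},{"j":18,"jt":26,"r":79,"sgw":49}]}
After op 4 (remove /rzc/cxp/si): {"q":{"c":[68,84,77],"e":[71,35,12],"upu":[25,57,61,59]},"qzm":{"bcv":{"gnx":13,"i":30,"kku":11},"uc":[63,71,27,56,2],"vl":{"tbx":42,"y":59}},"rzc":{"cxp":{"i":14,"ij":52,"yf":28},"pi":{"ciw":81,"hsr":77,"r":44,"u":47},"xrb":{"ft":76,"kzi":96}},"wa":[{"job":80,"uz":67,"vf":75,"yq":11},{"a":65,"mk":56},{"j":18,"jt":26,"r":79,"sgw":49}]}
After op 5 (add /rzc/cxp/yf 61): {"q":{"c":[68,84,77],"e":[71,35,12],"upu":[25,57,61,59]},"qzm":{"bcv":{"gnx":13,"i":30,"kku":11},"uc":[63,71,27,56,2],"vl":{"tbx":42,"y":59}},"rzc":{"cxp":{"i":14,"ij":52,"yf":61},"pi":{"ciw":81,"hsr":77,"r":44,"u":47},"xrb":{"ft":76,"kzi":96}},"wa":[{"job":80,"uz":67,"vf":75,"yq":11},{"a":65,"mk":56},{"j":18,"jt":26,"r":79,"sgw":49}]}
After op 6 (add /q/c/1 74): {"q":{"c":[68,74,84,77],"e":[71,35,12],"upu":[25,57,61,59]},"qzm":{"bcv":{"gnx":13,"i":30,"kku":11},"uc":[63,71,27,56,2],"vl":{"tbx":42,"y":59}},"rzc":{"cxp":{"i":14,"ij":52,"yf":61},"pi":{"ciw":81,"hsr":77,"r":44,"u":47},"xrb":{"ft":76,"kzi":96}},"wa":[{"job":80,"uz":67,"vf":75,"yq":11},{"a":65,"mk":56},{"j":18,"jt":26,"r":79,"sgw":49}]}
After op 7 (remove /rzc/pi/r): {"q":{"c":[68,74,84,77],"e":[71,35,12],"upu":[25,57,61,59]},"qzm":{"bcv":{"gnx":13,"i":30,"kku":11},"uc":[63,71,27,56,2],"vl":{"tbx":42,"y":59}},"rzc":{"cxp":{"i":14,"ij":52,"yf":61},"pi":{"ciw":81,"hsr":77,"u":47},"xrb":{"ft":76,"kzi":96}},"wa":[{"job":80,"uz":67,"vf":75,"yq":11},{"a":65,"mk":56},{"j":18,"jt":26,"r":79,"sgw":49}]}
After op 8 (replace /qzm 36): {"q":{"c":[68,74,84,77],"e":[71,35,12],"upu":[25,57,61,59]},"qzm":36,"rzc":{"cxp":{"i":14,"ij":52,"yf":61},"pi":{"ciw":81,"hsr":77,"u":47},"xrb":{"ft":76,"kzi":96}},"wa":[{"job":80,"uz":67,"vf":75,"yq":11},{"a":65,"mk":56},{"j":18,"jt":26,"r":79,"sgw":49}]}
After op 9 (replace /q/c/2 52): {"q":{"c":[68,74,52,77],"e":[71,35,12],"upu":[25,57,61,59]},"qzm":36,"rzc":{"cxp":{"i":14,"ij":52,"yf":61},"pi":{"ciw":81,"hsr":77,"u":47},"xrb":{"ft":76,"kzi":96}},"wa":[{"job":80,"uz":67,"vf":75,"yq":11},{"a":65,"mk":56},{"j":18,"jt":26,"r":79,"sgw":49}]}
After op 10 (add /q/e/0 36): {"q":{"c":[68,74,52,77],"e":[36,71,35,12],"upu":[25,57,61,59]},"qzm":36,"rzc":{"cxp":{"i":14,"ij":52,"yf":61},"pi":{"ciw":81,"hsr":77,"u":47},"xrb":{"ft":76,"kzi":96}},"wa":[{"job":80,"uz":67,"vf":75,"yq":11},{"a":65,"mk":56},{"j":18,"jt":26,"r":79,"sgw":49}]}
After op 11 (replace /rzc/xrb 4): {"q":{"c":[68,74,52,77],"e":[36,71,35,12],"upu":[25,57,61,59]},"qzm":36,"rzc":{"cxp":{"i":14,"ij":52,"yf":61},"pi":{"ciw":81,"hsr":77,"u":47},"xrb":4},"wa":[{"job":80,"uz":67,"vf":75,"yq":11},{"a":65,"mk":56},{"j":18,"jt":26,"r":79,"sgw":49}]}
After op 12 (add /q/upu/4 92): {"q":{"c":[68,74,52,77],"e":[36,71,35,12],"upu":[25,57,61,59,92]},"qzm":36,"rzc":{"cxp":{"i":14,"ij":52,"yf":61},"pi":{"ciw":81,"hsr":77,"u":47},"xrb":4},"wa":[{"job":80,"uz":67,"vf":75,"yq":11},{"a":65,"mk":56},{"j":18,"jt":26,"r":79,"sgw":49}]}
After op 13 (add /wa/1/y 72): {"q":{"c":[68,74,52,77],"e":[36,71,35,12],"upu":[25,57,61,59,92]},"qzm":36,"rzc":{"cxp":{"i":14,"ij":52,"yf":61},"pi":{"ciw":81,"hsr":77,"u":47},"xrb":4},"wa":[{"job":80,"uz":67,"vf":75,"yq":11},{"a":65,"mk":56,"y":72},{"j":18,"jt":26,"r":79,"sgw":49}]}
After op 14 (add /wa/2/yz 27): {"q":{"c":[68,74,52,77],"e":[36,71,35,12],"upu":[25,57,61,59,92]},"qzm":36,"rzc":{"cxp":{"i":14,"ij":52,"yf":61},"pi":{"ciw":81,"hsr":77,"u":47},"xrb":4},"wa":[{"job":80,"uz":67,"vf":75,"yq":11},{"a":65,"mk":56,"y":72},{"j":18,"jt":26,"r":79,"sgw":49,"yz":27}]}
After op 15 (add /rzc/cxp/iqt 70): {"q":{"c":[68,74,52,77],"e":[36,71,35,12],"upu":[25,57,61,59,92]},"qzm":36,"rzc":{"cxp":{"i":14,"ij":52,"iqt":70,"yf":61},"pi":{"ciw":81,"hsr":77,"u":47},"xrb":4},"wa":[{"job":80,"uz":67,"vf":75,"yq":11},{"a":65,"mk":56,"y":72},{"j":18,"jt":26,"r":79,"sgw":49,"yz":27}]}
Size at path /rzc/cxp: 4

Answer: 4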